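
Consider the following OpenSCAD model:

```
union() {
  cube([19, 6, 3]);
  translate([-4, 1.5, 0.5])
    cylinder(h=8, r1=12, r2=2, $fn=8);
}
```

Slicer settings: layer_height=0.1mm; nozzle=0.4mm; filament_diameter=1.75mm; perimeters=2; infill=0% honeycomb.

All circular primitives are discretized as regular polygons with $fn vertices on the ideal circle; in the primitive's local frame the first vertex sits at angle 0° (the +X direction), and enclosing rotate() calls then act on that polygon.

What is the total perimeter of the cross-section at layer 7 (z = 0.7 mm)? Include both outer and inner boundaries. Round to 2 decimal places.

96.44 mm

At z = 0.7 mm: the 19×6 cube contributes its full rectangle (perimeter 50.00 mm); the cone at (-4, 1.5): at t=0.025 of its height the radius interpolates to r₁+(r₂−r₁)t = 11.750, giving a regular 8-gon of that circumradius (perimeter = 2·8·11.750·sin(180°/8) = 71.94 mm); Combining (union): the regions partially overlap (shared area 41.84 mm²), so the edge portions inside another operand are dropped and the merged outline is re-measured after clipping — boundary = 96.44 mm. Overall, the cross-section is a single solid region. Total boundary length (outer) = 96.44 mm.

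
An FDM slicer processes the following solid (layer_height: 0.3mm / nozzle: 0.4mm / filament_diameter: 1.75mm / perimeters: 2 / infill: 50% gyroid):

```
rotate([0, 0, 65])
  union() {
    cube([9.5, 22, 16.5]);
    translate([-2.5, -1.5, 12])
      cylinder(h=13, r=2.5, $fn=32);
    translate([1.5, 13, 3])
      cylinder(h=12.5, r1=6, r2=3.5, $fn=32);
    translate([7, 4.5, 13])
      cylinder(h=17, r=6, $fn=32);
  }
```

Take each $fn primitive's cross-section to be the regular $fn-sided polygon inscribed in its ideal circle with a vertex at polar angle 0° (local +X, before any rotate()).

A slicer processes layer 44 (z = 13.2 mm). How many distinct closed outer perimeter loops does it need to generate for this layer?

2

At z = 13.2 mm: the 9.5×22 cube contributes its full rectangle; the cylinder at (-2.5, -1.5): section is a regular 32-gon, circumradius r=2.5; the cone at (1.5, 13) (r1=6→r2=3.5) has section circumradius 3.960 here — a regular 32-gon; the cylinder at (7, 4.5): section is a regular 32-gon, circumradius r=6; Taking the union: the regions partially overlap (shared area 113.97 mm²), so overlapping operands fuse into one piece — 2 connected regions; (rotated 65° about Z; rotation is an isometry so areas/perimeters/island counts are preserved). The result has 2 disconnected regions.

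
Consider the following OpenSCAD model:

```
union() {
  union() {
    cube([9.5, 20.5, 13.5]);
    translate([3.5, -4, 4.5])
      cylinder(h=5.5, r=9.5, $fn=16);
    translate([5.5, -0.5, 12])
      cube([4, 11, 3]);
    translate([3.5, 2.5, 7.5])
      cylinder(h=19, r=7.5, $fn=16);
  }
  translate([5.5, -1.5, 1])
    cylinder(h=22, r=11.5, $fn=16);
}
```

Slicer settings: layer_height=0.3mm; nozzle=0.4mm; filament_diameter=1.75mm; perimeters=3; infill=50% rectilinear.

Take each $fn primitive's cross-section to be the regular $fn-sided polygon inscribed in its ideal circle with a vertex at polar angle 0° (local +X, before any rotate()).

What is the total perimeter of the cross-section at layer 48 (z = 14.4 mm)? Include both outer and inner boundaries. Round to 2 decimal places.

At z = 14.4 mm: the cube is not intersected at this z (z outside [0, 13.5]); the cylinder at (3.5, -4) is absent (z outside [4.5, 10]); the cube at (5.5, -0.5) (footprint 4×11) is included at this height (perimeter 30.00 mm); the r=7.5 cylinder at (3.5, 2.5) contributes a regular 16-gon of circumradius 7.5 (perimeter = 2·16·7.500·sin(180°/16) = 46.82 mm); Merging all regions: the regions partially overlap (shared area 36.32 mm²), so the edge portions inside another operand are dropped and the merged outline is re-measured after clipping — boundary = 50.39 mm; the cylinder at (5.5, -1.5): section is a regular 16-gon, circumradius r=11.5 (perimeter = 2·16·11.500·sin(180°/16) = 71.79 mm); Merging all regions: the regions partially overlap (shared area 173.17 mm²), so the edge portions inside another operand are dropped and the merged outline is re-measured after clipping — boundary = 73.87 mm. Overall, the cross-section is a single solid region. Total boundary length (outer) = 73.87 mm.

73.87 mm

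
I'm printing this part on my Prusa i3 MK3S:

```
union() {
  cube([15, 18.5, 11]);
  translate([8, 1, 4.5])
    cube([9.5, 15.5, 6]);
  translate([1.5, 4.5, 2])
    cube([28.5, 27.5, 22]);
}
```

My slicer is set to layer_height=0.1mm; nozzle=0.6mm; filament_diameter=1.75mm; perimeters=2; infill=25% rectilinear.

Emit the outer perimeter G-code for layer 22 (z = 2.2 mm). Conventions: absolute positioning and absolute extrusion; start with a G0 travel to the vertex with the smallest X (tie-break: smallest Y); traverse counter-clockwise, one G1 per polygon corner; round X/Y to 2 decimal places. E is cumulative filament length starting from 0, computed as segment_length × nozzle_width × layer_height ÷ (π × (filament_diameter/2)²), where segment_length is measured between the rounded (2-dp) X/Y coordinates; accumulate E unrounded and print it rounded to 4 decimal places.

G0 X0.00 Y0.00 Z2.20
G1 X15.00 Y0.00 E0.3742
G1 X15.00 Y4.50 E0.4864
G1 X30.00 Y4.50 E0.8606
G1 X30.00 Y32.00 E1.5466
G1 X1.50 Y32.00 E2.2575
G1 X1.50 Y18.50 E2.5943
G1 X0.00 Y18.50 E2.6317
G1 X0.00 Y0.00 E3.0932

At z = 2.2 mm: the cube (footprint 15×18.5) is included at this height; the cube at (8, 1) is not intersected at this z (z outside [4.5, 10.5]); the cube at (1.5, 4.5) (footprint 28.5×27.5) is included at this height; Combining (union): the regions partially overlap (shared area 189.00 mm²), so overlapping operands fuse into one piece — 1 connected region. The outline is a single polygon with 8 vertices. Extrusion per mm of travel: 0.6 × 0.1 / (π × 0.875²) = 0.024945. Accumulating E over each segment gives final E = 3.0932.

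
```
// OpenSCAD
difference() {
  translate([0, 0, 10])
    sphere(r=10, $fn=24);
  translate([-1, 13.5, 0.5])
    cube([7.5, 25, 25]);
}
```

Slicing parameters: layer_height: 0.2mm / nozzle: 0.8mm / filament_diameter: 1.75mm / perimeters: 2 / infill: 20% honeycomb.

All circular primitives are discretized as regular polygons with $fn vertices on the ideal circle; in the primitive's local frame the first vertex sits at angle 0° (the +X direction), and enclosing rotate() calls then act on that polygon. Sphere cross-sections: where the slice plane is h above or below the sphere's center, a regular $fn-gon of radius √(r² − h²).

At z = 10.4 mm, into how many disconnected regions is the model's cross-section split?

At z = 10.4 mm: the r=10 sphere slices to a regular 24-gon of circumradius 9.992 (√(r²−h²) with h=0.4 from center); the cube at (-1, 13.5) is present — its section is the full 7.5×25 rectangle; Taking the first minus the rest: starting from the r=10 sphere, the 7.5×25 cube at (-1, 13.5) misses the remaining region (no effect) — 1 connected region. The result has 1 disconnected region.

1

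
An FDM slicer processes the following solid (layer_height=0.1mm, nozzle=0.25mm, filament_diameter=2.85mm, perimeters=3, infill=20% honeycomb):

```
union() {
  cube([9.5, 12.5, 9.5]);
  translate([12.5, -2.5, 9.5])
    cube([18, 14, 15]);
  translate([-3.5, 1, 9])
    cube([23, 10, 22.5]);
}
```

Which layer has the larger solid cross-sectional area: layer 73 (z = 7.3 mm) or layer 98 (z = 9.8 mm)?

Layer 73 (z = 7.3): the 9.5×12.5 cube contributes its full rectangle (area 118.75 mm²); the cube at (12.5, -2.5) is absent (z outside [9.5, 24.5]); the cube at (-3.5, 1) is absent (z outside [9, 31.5]); Combining (union): only the 9.5×12.5 cube is present, so the union is just that shape — area = 118.75 mm². So its area = 118.75 mm². Layer 98 (z = 9.8): the cube does not reach this height (z outside [0, 9.5]); the cube at (12.5, -2.5) is present — its section is the full 18×14 rectangle (area 252.00 mm²); the cube at (-3.5, 1) is present — its section is the full 23×10 rectangle (area 230.00 mm²); Taking the union: the regions partially overlap — summed areas 482.00 mm² minus the doubly-counted overlap 70.00 mm² gives 412.00 mm² — area = 412.00 mm². So its area = 412.00 mm². Layer 98 is larger (412.00 vs 118.75 mm²).

layer 98 (z = 9.8 mm)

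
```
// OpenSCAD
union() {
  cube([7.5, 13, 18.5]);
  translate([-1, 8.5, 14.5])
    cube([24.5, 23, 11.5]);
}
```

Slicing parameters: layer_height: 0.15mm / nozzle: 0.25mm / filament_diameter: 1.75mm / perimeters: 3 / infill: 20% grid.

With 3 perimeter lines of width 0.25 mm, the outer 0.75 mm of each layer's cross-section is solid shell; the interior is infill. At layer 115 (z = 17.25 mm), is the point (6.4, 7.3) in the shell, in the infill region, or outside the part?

At z = 17.25 mm: the 7.5×13 cube contributes its full rectangle; the 24.5×23 cube at (-1, 8.5) contributes its full rectangle; Taking the union: the regions partially overlap (shared area 33.75 mm²), so overlapping operands fuse into one piece — 1 connected region. Overall, the cross-section is a single solid region. The nearest boundary edge runs (7.50, 8.50)→(7.50, 0.00); distance from the point to it = 1.10 mm. The point is inside the cross-section and 1.10 mm from the nearest boundary — more than the 0.75 mm shell width (3 × 0.25), so it's in the infill interior.

infill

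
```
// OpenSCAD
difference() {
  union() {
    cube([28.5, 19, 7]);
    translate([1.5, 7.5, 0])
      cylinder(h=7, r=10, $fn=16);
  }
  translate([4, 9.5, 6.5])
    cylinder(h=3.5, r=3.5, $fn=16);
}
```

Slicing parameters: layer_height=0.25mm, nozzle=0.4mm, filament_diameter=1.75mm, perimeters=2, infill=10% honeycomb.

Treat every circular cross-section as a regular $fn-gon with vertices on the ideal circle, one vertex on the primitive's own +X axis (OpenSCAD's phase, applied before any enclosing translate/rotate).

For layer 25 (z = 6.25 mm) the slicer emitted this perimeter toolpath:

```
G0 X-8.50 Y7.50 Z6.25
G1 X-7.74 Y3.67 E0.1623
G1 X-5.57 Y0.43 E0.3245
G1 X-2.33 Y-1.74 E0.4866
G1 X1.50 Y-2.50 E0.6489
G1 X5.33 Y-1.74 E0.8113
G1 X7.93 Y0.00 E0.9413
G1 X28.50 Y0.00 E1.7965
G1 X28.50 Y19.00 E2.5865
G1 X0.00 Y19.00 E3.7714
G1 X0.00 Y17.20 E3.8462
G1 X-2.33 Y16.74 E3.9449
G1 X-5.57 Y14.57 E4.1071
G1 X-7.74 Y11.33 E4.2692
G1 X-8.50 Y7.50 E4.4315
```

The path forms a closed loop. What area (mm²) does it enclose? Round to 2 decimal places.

Apply the shoelace formula to the sequence of (X, Y) vertices; enclosed area = 678.95 mm².

678.95 mm²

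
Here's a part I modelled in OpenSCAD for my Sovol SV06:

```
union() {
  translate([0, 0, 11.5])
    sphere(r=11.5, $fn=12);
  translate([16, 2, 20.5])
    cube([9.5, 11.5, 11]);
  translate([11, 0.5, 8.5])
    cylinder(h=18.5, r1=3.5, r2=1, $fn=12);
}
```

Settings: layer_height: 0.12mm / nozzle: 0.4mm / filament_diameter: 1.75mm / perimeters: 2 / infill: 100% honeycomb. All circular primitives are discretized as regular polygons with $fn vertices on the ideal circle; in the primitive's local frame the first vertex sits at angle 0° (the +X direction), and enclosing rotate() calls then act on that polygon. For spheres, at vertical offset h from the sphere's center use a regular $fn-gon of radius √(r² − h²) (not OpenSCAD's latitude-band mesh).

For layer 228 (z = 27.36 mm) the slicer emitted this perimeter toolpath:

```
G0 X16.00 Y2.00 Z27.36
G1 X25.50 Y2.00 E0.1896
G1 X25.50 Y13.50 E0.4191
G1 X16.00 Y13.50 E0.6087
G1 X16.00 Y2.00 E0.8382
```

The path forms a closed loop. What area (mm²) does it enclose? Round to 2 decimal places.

Apply the shoelace formula to the sequence of (X, Y) vertices; enclosed area = 109.25 mm².

109.25 mm²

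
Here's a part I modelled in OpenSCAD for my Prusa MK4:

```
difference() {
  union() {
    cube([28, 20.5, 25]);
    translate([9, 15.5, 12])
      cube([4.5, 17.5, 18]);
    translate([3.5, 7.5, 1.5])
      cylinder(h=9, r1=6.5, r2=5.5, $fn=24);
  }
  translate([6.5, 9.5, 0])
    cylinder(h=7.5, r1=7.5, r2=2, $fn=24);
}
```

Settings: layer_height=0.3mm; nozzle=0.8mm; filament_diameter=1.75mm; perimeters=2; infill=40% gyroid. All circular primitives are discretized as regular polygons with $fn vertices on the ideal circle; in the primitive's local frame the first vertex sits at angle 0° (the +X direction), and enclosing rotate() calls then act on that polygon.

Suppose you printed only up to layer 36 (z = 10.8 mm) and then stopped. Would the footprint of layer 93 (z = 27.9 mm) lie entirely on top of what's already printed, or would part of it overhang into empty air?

Compare the two slices. At z = 10.8: the cube (footprint 28×20.5) is included at this height (area 574.00 mm²); the cube at (9, 15.5) is not intersected at this z (z outside [12, 30]); the cone at (3.5, 7.5) is not intersected at this z (z outside [1.5, 10.5]); Taking the union: only the 28×20.5 cube is present, so the union is just that shape — area = 574.00 mm²; the cone at (6.5, 9.5) does not reach this height (z outside [0, 7.5]); Subtracting the remaining from the first: none of the subtracted shapes is present at this height, so the result so far is unchanged — area = 574.00 mm². At z = 27.9: the cube is not intersected at this z (z outside [0, 25]); the cube at (9, 15.5) is present — its section is the full 4.5×17.5 rectangle (area 78.75 mm²); the cone at (3.5, 7.5) is not intersected at this z (z outside [1.5, 10.5]); Taking the union: only the 4.5×17.5 cube at (9, 15.5) is present, so the union is just that shape — area = 78.75 mm²; the cone at (6.5, 9.5) is absent (z outside [0, 7.5]); Taking the first minus the rest: none of the subtracted shapes is present at this height, so the result so far is unchanged — area = 78.75 mm². Checking containment: at z = 27.9 the cross-section extends beyond the z = 10.8 cross-section by about 56.25 mm².

part overhangs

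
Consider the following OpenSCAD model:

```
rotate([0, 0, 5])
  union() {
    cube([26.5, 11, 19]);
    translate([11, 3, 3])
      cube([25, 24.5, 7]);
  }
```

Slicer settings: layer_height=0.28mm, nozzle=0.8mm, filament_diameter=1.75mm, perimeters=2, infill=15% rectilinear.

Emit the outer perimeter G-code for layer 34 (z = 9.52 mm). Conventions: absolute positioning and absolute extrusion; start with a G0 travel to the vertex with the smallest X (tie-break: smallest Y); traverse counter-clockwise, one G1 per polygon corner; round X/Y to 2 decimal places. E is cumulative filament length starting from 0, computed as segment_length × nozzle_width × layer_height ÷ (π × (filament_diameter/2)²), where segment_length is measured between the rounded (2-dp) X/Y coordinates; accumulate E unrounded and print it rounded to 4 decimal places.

G0 X-0.96 Y10.96 Z9.52
G1 X0.00 Y0.00 E1.0246
G1 X26.40 Y2.31 E3.4926
G1 X26.14 Y5.30 E3.7721
G1 X35.60 Y6.13 E4.6565
G1 X33.47 Y30.53 E6.9374
G1 X8.56 Y28.35 E9.2661
G1 X10.00 Y11.92 E10.8021
G1 X-0.96 Y10.96 E11.8267

At z = 9.52 mm: the 26.5×11 cube contributes its full rectangle; the cube at (11, 3) (footprint 25×24.5) is included at this height; Merging all regions: the regions partially overlap (shared area 124.00 mm²), so overlapping operands fuse into one piece — 1 connected region; (whole slice rotated 5° about Z — lengths, areas and connectivity unchanged). The outline is a single polygon with 8 vertices. Extrusion per mm of travel: 0.8 × 0.28 / (π × 0.875²) = 0.093128. Accumulating E over each segment gives final E = 11.8267.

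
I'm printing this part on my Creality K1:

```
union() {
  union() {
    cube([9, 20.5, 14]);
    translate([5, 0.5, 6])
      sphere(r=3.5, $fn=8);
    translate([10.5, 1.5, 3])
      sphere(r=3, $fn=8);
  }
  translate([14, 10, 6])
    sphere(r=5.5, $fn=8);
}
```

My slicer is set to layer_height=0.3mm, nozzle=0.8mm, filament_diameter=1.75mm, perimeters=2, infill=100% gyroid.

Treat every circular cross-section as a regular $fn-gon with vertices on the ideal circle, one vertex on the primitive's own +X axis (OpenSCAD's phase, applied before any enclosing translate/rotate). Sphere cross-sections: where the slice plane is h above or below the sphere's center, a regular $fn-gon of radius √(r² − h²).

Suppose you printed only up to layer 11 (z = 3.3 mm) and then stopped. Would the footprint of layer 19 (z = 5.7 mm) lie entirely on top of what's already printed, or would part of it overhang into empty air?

part overhangs

Compare the two slices. At z = 3.3: the cube is present — its section is the full 9×20.5 rectangle (area 184.50 mm²); the r=3.5 sphere at (5, 0.5) slices to a regular 8-gon of circumradius 2.227 (√(r²−h²) with h=2.7 from center) (area = (8/2)·2.227²·sin(360°/8) = 14.03 mm²); the r=3 sphere at (10.5, 1.5) slices to a regular 8-gon of circumradius 2.985 (√(r²−h²) with h=0.3 from center) (area = (8/2)·2.985²·sin(360°/8) = 25.20 mm²); Taking the union: the regions partially overlap — summed areas 223.73 mm² minus the doubly-counted overlap 13.19 mm² gives 210.54 mm² — area = 210.54 mm²; the r=5.5 sphere at (14, 10) contributes a regular 8-gon of circumradius √(5.5²−2.7²) = 4.792 (area = (8/2)·4.792²·sin(360°/8) = 64.94 mm²); Taking the union: the 2 present regions are separate (no shared area or edge), so areas and boundary lengths simply add and each stays a separate island — area = 275.48 mm². At z = 5.7: the cube is present — its section is the full 9×20.5 rectangle (area 184.50 mm²); the r=3.5 sphere at (5, 0.5) slices to a regular 8-gon of circumradius 3.487 (√(r²−h²) with h=0.3 from center) (area = (8/2)·3.487²·sin(360°/8) = 34.39 mm²); the r=3 sphere at (10.5, 1.5) slices to a regular 8-gon of circumradius 1.308 (√(r²−h²) with h=2.7 from center) (area = (8/2)·1.308²·sin(360°/8) = 4.84 mm²); Combining (union): the regions partially overlap — summed areas 223.73 mm² minus the doubly-counted overlap 20.58 mm² gives 203.15 mm² — area = 203.15 mm²; the r=5.5 sphere at (14, 10) contributes a regular 8-gon of circumradius √(5.5²−0.3²) = 5.492 (area = (8/2)·5.492²·sin(360°/8) = 85.31 mm²); Combining (union): the regions partially overlap — summed areas 288.46 mm² minus the doubly-counted overlap 0.58 mm² gives 287.87 mm² — area = 287.87 mm². Checking containment: at z = 5.7 the cross-section extends beyond the z = 3.3 cross-section by about 28.69 mm².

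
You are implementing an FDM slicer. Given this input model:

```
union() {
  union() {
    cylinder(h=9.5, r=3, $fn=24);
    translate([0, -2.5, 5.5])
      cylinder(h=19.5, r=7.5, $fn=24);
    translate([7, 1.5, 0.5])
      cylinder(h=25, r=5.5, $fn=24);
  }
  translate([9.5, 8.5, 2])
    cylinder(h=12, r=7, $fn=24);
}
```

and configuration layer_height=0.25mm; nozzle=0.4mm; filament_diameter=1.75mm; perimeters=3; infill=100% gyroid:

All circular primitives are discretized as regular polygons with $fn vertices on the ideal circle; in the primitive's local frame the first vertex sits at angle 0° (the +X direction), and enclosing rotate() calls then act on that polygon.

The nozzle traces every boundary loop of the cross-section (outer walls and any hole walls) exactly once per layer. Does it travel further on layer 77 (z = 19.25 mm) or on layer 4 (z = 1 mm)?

Layer 77 (z = 19.25): the cylinder is not intersected at this z (z outside [0, 9.5]); the r=7.5 cylinder at (0, -2.5) contributes a regular 24-gon of circumradius 7.5 (perimeter = 2·24·7.500·sin(180°/24) = 46.99 mm); the cylinder at (7, 1.5): section is a regular 24-gon, circumradius r=5.5 (perimeter = 2·24·5.500·sin(180°/24) = 34.46 mm); Combining (union): the regions partially overlap (shared area 33.51 mm²), so the edge portions inside another operand are dropped and the merged outline is re-measured after clipping — boundary = 58.59 mm; the cylinder at (9.5, 8.5) does not reach this height (z outside [2, 14]); Taking the union: only the result so far is present, so the union is just that shape — boundary = 58.59 mm. So its perimeter = 58.59 mm. Layer 4 (z = 1): the r=3 cylinder gives a regular 24-gon of circumradius 3 (constant along its height) (perimeter = 2·24·3.000·sin(180°/24) = 18.80 mm); the cylinder at (0, -2.5) does not reach this height (z outside [5.5, 25]); the cylinder at (7, 1.5): section is a regular 24-gon, circumradius r=5.5 (perimeter = 2·24·5.500·sin(180°/24) = 34.46 mm); Combining (union): the regions partially overlap (shared area 3.72 mm²), so the edge portions inside another operand are dropped and the merged outline is re-measured after clipping — boundary = 44.25 mm; the cylinder at (9.5, 8.5) is not intersected at this z (z outside [2, 14]); Combining (union): only that combined region is present, so the union is just that shape — boundary = 44.25 mm. So its perimeter = 44.25 mm. Layer 77 is larger (58.59 vs 44.25 mm).

layer 77 (z = 19.25 mm)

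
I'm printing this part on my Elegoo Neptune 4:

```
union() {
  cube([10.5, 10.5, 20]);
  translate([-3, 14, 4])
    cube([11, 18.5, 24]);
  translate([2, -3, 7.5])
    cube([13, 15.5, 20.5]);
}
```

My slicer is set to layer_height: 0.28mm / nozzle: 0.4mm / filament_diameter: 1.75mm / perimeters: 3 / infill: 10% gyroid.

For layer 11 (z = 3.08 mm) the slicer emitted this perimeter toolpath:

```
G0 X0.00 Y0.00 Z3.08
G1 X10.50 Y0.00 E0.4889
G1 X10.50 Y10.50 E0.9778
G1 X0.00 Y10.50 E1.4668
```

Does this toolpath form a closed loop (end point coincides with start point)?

no

Start point (G0): (0.00, 0.00). End point (last G1): the path does not return to the start — open.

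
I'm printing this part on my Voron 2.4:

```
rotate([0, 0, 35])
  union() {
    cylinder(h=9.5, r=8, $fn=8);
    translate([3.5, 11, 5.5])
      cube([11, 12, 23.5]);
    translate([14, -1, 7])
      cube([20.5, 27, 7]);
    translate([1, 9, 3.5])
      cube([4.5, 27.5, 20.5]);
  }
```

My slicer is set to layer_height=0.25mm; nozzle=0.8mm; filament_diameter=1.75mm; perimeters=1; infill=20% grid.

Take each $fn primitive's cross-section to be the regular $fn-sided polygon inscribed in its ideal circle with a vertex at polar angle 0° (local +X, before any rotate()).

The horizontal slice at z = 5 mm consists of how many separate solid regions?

At z = 5 mm: the r=8 cylinder contributes a regular 8-gon of circumradius 8; the cube at (3.5, 11) is absent (z outside [5.5, 29]); the cube at (14, -1) does not reach this height (z outside [7, 14]); the cube at (1, 9) is present — its section is the full 4.5×27.5 rectangle; Merging all regions: the 2 present regions are separate (no shared area or edge), so areas and boundary lengths simply add and each stays a separate island — 2 connected regions; (whole slice rotated 35° about Z — lengths, areas and connectivity unchanged). The result has 2 disconnected regions.

2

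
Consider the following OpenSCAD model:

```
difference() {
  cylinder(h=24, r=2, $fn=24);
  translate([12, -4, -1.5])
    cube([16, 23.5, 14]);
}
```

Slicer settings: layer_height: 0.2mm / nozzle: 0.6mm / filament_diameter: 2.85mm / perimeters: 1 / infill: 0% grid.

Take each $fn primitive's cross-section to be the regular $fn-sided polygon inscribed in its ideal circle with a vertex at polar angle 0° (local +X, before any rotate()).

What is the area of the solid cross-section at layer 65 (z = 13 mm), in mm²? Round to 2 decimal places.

12.42 mm²

At z = 13 mm: the r=2 cylinder gives a regular 24-gon of circumradius 2 (constant along its height) (area = (24/2)·2.000²·sin(360°/24) = 12.42 mm²); the cube at (12, -4) is absent (z outside [-1.5, 12.5]); After the difference (first − rest): none of the subtracted shapes is present at this height, so the r=2 cylinder is unchanged — area = 12.42 mm². Overall, the cross-section is a single solid region. Net area = 12.42 mm².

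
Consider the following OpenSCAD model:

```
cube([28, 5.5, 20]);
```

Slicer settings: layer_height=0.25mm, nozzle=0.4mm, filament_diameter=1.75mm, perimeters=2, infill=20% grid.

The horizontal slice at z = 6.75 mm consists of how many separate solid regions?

At z = 6.75 mm: the cube is present — its section is the full 28×5.5 rectangle. The result has 1 disconnected region.

1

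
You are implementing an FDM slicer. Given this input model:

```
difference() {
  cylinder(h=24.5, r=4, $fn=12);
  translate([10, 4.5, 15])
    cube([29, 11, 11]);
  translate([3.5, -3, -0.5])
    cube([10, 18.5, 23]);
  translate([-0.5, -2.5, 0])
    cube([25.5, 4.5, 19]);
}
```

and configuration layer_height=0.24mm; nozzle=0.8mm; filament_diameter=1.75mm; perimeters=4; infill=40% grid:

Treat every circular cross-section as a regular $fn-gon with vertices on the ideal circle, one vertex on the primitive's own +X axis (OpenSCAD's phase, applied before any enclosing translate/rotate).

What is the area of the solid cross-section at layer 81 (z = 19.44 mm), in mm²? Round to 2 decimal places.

At z = 19.44 mm: the r=4 cylinder gives a regular 12-gon of circumradius 4 (constant along its height) (area = (12/2)·4.000²·sin(360°/12) = 48.00 mm²); the cube at (10, 4.5) (footprint 29×11) is included at this height (area 319.00 mm²); the cube at (3.5, -3) (footprint 10×18.5) is included at this height (area 185.00 mm²); the cube at (-0.5, -2.5) does not reach this height (z outside [0, 19]); Taking the first minus the rest: starting from the r=4 cylinder (48.00 mm²), the 29×11 cube at (10, 4.5) misses the remaining region (no effect); the 10×18.5 cube at (3.5, -3) partially overlaps it — only the 0.93 mm² overlap (of its 185.00 mm²) is removed, clipping the outline — area = 47.07 mm². Overall, the cross-section is a single solid region. Net area = 47.07 mm².

47.07 mm²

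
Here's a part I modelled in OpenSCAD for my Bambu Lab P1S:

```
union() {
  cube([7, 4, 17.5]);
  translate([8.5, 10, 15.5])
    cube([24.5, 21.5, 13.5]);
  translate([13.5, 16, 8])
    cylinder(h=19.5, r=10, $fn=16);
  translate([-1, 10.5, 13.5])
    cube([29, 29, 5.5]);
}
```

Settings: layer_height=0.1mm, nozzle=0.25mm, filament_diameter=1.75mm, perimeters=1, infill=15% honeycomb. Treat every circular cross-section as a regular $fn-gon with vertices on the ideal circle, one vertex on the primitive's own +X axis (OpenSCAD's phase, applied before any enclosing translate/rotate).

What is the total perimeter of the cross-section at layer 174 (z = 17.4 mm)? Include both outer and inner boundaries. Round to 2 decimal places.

At z = 17.4 mm: the 7×4 cube contributes its full rectangle (perimeter 22.00 mm); the 24.5×21.5 cube at (8.5, 10) contributes its full rectangle (perimeter 92.00 mm); the cylinder at (13.5, 16): section is a regular 16-gon, circumradius r=10 (perimeter = 2·16·10.000·sin(180°/16) = 62.43 mm); the cube at (-1, 10.5) is present — its section is the full 29×29 rectangle (perimeter 116.00 mm); Taking the union: the regions partially overlap (shared area 671.72 mm²), so the edge portions inside another operand are dropped and the merged outline is re-measured after clipping — boundary = 151.38 mm. Overall, the cross-section has 2 separate islands. Total boundary length (outer) = 151.38 mm.

151.38 mm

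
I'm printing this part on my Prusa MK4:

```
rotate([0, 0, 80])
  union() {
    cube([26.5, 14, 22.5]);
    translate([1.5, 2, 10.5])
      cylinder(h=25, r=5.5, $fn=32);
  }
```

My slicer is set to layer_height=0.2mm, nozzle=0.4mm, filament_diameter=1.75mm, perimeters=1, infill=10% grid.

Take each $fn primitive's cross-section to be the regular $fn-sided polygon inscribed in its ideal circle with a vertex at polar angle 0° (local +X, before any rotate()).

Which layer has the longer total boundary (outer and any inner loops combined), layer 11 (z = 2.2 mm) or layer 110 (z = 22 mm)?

layer 110 (z = 22 mm)

Layer 11 (z = 2.2): the cube is present — its section is the full 26.5×14 rectangle (perimeter 81.00 mm); the cylinder at (1.5, 2) does not reach this height (z outside [10.5, 35.5]); Merging all regions: only the 26.5×14 cube is present, so the union is just that shape — boundary = 81.00 mm; (whole slice rotated 80° about Z — lengths, areas and connectivity unchanged). So its perimeter = 81.00 mm. Layer 110 (z = 22): the cube is present — its section is the full 26.5×14 rectangle (perimeter 81.00 mm); the cylinder at (1.5, 2): section is a regular 32-gon, circumradius r=5.5 (perimeter = 2·32·5.500·sin(180°/32) = 34.50 mm); Combining (union): the regions partially overlap (shared area 45.44 mm²), so the edge portions inside another operand are dropped and the merged outline is re-measured after clipping — boundary = 89.43 mm; (whole slice rotated 80° about Z — lengths, areas and connectivity unchanged). So its perimeter = 89.43 mm. Layer 110 is larger (89.43 vs 81.00 mm).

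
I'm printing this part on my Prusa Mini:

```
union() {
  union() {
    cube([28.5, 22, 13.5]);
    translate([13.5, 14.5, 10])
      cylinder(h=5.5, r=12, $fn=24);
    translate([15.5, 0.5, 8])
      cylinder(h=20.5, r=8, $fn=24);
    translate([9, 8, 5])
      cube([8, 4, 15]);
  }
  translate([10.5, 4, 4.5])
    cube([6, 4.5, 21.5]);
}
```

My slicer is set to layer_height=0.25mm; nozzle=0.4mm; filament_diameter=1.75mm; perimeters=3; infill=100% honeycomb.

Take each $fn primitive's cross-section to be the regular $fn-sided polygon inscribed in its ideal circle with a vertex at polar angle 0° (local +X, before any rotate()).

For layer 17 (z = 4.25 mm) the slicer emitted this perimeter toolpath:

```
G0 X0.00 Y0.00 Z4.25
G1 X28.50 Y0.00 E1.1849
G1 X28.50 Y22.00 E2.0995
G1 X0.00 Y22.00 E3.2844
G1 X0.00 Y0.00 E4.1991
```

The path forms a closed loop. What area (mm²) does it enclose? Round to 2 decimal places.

Apply the shoelace formula to the sequence of (X, Y) vertices; enclosed area = 627.00 mm².

627.00 mm²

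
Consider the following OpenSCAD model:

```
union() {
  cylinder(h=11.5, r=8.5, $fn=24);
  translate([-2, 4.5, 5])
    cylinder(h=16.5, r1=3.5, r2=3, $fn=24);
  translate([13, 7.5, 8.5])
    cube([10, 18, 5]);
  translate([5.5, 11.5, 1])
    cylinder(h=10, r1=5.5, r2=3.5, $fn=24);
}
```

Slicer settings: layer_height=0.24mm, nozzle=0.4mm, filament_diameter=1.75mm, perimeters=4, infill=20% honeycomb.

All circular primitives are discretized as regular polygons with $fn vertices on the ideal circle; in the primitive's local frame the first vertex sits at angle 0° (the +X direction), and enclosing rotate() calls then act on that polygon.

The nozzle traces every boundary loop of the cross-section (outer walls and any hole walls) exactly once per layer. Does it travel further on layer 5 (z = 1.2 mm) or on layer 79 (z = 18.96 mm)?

layer 5 (z = 1.2 mm)

Layer 5 (z = 1.2): the cylinder: section is a regular 24-gon, circumradius r=8.5 (perimeter = 2·24·8.500·sin(180°/24) = 53.25 mm); the cone at (-2, 4.5) is not intersected at this z (z outside [5, 21.5]); the cube at (13, 7.5) is not intersected at this z (z outside [8.5, 13.5]); the cone at (5.5, 11.5): at t=0.020 of its height the radius interpolates to r₁+(r₂−r₁)t = 5.460, giving a regular 24-gon of that circumradius (perimeter = 2·24·5.460·sin(180°/24) = 34.21 mm); Combining (union): the regions partially overlap (shared area 4.07 mm²), so the edge portions inside another operand are dropped and the merged outline is re-measured after clipping — boundary = 76.45 mm. So its perimeter = 76.45 mm. Layer 79 (z = 18.96): the cylinder is absent (z outside [0, 11.5]); the cone at (-2, 4.5) contributes a regular 24-gon of circumradius 3.077 (interpolated between r1=3.5 and r2=3 at t=0.846) (perimeter = 2·24·3.077·sin(180°/24) = 19.28 mm); the cube at (13, 7.5) is absent (z outside [8.5, 13.5]); the cone at (5.5, 11.5) is absent (z outside [1, 11]); Merging all regions: only the cone at (-2, 4.5) is present, so the union is just that shape — boundary = 19.28 mm. So its perimeter = 19.28 mm. Layer 5 is larger (76.45 vs 19.28 mm).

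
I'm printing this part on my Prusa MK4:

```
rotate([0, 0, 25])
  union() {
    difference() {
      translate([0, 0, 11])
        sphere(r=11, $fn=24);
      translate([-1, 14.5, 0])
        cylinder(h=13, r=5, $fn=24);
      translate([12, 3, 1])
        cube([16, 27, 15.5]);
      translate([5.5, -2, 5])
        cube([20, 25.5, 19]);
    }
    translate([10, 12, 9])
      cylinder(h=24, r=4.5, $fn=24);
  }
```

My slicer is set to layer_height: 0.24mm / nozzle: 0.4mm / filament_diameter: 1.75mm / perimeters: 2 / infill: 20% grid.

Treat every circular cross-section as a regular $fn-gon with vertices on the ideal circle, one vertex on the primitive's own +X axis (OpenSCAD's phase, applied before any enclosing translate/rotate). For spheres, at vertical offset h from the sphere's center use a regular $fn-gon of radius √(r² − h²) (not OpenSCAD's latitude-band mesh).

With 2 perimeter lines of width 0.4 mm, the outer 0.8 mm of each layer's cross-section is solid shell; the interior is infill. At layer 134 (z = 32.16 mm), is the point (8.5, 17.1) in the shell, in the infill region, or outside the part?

At z = 32.16 mm: the sphere is absent (|z−center|=21.160 > r=11); the cylinder at (-1, 14.5) is not intersected at this z (z outside [0, 13]); the cube at (12, 3) does not reach this height (z outside [1, 16.5]); the cube at (5.5, -2) does not reach this height (z outside [5, 24]); Subtracting the remaining from the first: the first operand is absent here, so nothing remains; the cylinder at (10, 12): section is a regular 24-gon, circumradius r=4.5; Merging all regions: only the r=4.5 cylinder at (10, 12) is present, so the union is just that shape — 1 connected region; (rotated 25° about Z; rotation is an isometry so areas/perimeters/island counts are preserved). Overall, the cross-section is a single solid region. Undo the 25° rotation: the query point maps to (14.930, 11.906) in the un-rotated model frame. The nearest boundary edge runs (14.35, 10.84)→(14.50, 12.00); distance from the point to it = 0.44 mm. The point is not inside any of the regions above, so it lies outside the cross-section (0.44 mm from the nearest boundary).

outside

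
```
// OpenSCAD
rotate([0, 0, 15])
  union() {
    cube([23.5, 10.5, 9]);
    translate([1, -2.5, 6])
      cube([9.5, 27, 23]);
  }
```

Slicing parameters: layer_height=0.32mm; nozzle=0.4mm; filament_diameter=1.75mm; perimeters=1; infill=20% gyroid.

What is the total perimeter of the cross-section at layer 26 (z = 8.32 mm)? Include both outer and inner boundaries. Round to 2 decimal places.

At z = 8.32 mm: the 23.5×10.5 cube contributes its full rectangle (perimeter 68.00 mm); the cube at (1, -2.5) (footprint 9.5×27) is included at this height (perimeter 73.00 mm); Merging all regions: the regions partially overlap (shared area 99.75 mm²), so the edge portions inside another operand are dropped and the merged outline is re-measured after clipping — boundary = 101.00 mm; (whole slice rotated 15° about Z — lengths, areas and connectivity unchanged). Overall, the cross-section is a single solid region. Total boundary length (outer) = 101.00 mm.

101.00 mm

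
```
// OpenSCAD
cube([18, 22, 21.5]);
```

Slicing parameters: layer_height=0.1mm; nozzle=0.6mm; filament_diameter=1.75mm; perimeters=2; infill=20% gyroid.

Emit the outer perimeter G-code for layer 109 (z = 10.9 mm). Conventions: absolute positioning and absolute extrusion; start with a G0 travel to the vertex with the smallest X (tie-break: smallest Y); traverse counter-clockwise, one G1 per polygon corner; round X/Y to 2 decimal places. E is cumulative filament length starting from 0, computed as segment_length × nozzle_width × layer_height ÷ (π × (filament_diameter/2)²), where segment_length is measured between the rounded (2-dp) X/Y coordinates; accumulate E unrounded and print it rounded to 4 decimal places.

At z = 10.9 mm: the cube is present — its section is the full 18×22 rectangle. The outline is a single polygon with 4 vertices. Extrusion per mm of travel: 0.6 × 0.1 / (π × 0.875²) = 0.024945. Accumulating E over each segment gives final E = 1.9956.

G0 X0.00 Y0.00 Z10.90
G1 X18.00 Y0.00 E0.4490
G1 X18.00 Y22.00 E0.9978
G1 X0.00 Y22.00 E1.4468
G1 X0.00 Y0.00 E1.9956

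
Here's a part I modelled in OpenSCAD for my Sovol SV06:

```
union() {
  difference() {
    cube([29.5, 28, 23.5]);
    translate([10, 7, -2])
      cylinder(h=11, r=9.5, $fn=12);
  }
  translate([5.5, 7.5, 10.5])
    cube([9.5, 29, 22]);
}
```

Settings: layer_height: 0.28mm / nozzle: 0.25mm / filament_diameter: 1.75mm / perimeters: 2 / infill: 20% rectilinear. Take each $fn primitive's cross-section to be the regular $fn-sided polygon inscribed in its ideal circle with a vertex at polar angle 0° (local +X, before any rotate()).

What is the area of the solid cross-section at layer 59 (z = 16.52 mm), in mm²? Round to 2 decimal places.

At z = 16.52 mm: the cube is present — its section is the full 29.5×28 rectangle (area 826.00 mm²); the cylinder at (10, 7) is not intersected at this z (z outside [-2, 9]); Subtracting the remaining from the first: none of the subtracted shapes is present at this height, so the 29.5×28 cube is unchanged — area = 826.00 mm²; the 9.5×29 cube at (5.5, 7.5) contributes its full rectangle (area 275.50 mm²); Taking the union: the regions partially overlap — summed areas 1101.50 mm² minus the doubly-counted overlap 194.75 mm² gives 906.75 mm² — area = 906.75 mm². Overall, the cross-section is a single solid region. Net area = 906.75 mm².

906.75 mm²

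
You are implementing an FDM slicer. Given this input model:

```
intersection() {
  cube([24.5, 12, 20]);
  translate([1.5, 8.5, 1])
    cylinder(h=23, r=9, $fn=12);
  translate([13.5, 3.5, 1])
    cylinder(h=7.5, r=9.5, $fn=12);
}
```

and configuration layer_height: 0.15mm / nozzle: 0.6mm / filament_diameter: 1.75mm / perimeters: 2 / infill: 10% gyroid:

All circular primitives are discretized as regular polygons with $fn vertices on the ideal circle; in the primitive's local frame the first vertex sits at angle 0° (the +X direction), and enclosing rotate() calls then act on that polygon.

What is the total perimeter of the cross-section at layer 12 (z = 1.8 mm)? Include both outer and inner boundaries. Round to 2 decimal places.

At z = 1.8 mm: the 24.5×12 cube contributes its full rectangle (perimeter 73.00 mm); the r=9 cylinder at (1.5, 8.5) gives a regular 12-gon of circumradius 9 (constant along its height) (perimeter = 2·12·9.000·sin(180°/12) = 55.90 mm); the r=9.5 cylinder at (13.5, 3.5) gives a regular 12-gon of circumradius 9.5 (constant along its height) (perimeter = 2·12·9.500·sin(180°/12) = 59.01 mm); Keeping only the common overlap: the r=9 cylinder at (1.5, 8.5) partially overlaps the 24.5×12 cube; clipping to the common part keeps 108.14 mm²; the r=9.5 cylinder at (13.5, 3.5) partially overlaps the running intersection; clipping to the common part keeps 43.89 mm² — boundary = 28.00 mm. Overall, the cross-section is a single solid region. Total boundary length (outer) = 28.00 mm.

28.00 mm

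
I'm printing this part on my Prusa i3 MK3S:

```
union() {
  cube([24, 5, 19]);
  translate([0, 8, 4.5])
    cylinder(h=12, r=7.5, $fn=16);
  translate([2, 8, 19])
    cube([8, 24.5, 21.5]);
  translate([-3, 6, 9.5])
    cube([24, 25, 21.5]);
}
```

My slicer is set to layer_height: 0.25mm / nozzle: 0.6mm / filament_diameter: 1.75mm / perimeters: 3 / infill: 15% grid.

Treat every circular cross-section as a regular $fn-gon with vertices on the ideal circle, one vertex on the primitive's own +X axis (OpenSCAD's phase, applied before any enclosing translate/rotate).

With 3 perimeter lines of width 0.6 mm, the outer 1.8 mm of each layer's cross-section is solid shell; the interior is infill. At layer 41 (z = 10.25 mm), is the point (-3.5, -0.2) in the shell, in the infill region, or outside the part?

At z = 10.25 mm: the cube is present — its section is the full 24×5 rectangle; the cylinder at (0, 8): section is a regular 16-gon, circumradius r=7.5; the cube at (2, 8) is not intersected at this z (z outside [19, 40.5]); the cube at (-3, 6) is present — its section is the full 24×25 rectangle; Combining (union): the regions partially overlap (shared area 106.71 mm²), so overlapping operands fuse into one piece — 1 connected region. Overall, the cross-section is a single solid region. The nearest boundary edge runs (-0.00, 0.50)→(-2.87, 1.07); distance from the point to it = 1.42 mm. The point is not inside any of the regions above, so it lies outside the cross-section (1.42 mm from the nearest boundary).

outside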